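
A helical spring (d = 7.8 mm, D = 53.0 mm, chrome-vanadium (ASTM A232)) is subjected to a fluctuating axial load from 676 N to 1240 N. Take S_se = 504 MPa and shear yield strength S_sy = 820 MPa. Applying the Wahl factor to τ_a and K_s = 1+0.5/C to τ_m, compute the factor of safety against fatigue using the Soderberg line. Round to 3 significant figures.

C = D/d = 53.0/7.8 = 6.7949; K_W = (4C−1)/(4C−4)+0.615/C = 1.2199; K_s = 1+0.5/C = 1.0736
F_a = (F_max−F_min)/2 = 282 N; F_m = (F_max+F_min)/2 = 958 N
τ_a = K_W·8F_aD/(πd³) = 1.2199 × 80.201 = 97.84 MPa
τ_m = K_s·8F_mD/(πd³) = 1.0736 × 272.46 = 292.51 MPa
Soderberg: 1/n_f = τ_a/S_se + τ_m/S_sy = 97.84/504 + 292.51/820 = 0.19413 + 0.35671 = 0.55084
n_f = 1/0.55084 = 1.815

1.82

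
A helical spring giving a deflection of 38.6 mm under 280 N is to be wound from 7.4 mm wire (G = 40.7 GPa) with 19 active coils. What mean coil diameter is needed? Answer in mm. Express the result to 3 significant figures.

48.0 mm

Required rate k = F/δ = 280/38.6 = 7.2539 N/mm
D = (Gd⁴/(8N_a·k))^(1/3) = (40.7×10³·7.4⁴/(8·19·7.2539))^(1/3)
  = (110690)^(1/3) = 48.0141 mm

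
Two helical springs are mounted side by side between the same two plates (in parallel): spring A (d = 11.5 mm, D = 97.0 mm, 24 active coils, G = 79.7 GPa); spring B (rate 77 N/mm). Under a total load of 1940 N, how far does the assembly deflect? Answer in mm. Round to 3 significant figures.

k_A = Gd⁴/(8D³N_a) = (79.7×10³)(11.5⁴)/(8·97.0³·24) = 7.9549 N/mm
Parallel: k_eq = 7.9549 + 77 = 84.955 N/mm
δ = F/k_eq = 1940/84.955 = 22.836 mm

22.8 mm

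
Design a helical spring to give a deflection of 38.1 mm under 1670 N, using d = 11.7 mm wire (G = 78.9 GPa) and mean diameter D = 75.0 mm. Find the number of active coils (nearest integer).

Required rate k = F/δ = 1670/38.1 = 43.832 N/mm
N_a = Gd⁴/(8D³k) = (78.9×10³ × 11.7⁴)/(8 × 75.0³ × 43.832)
    = 1.4785e+09 / 1.47933e+08 = 9.994 → 10 coils

10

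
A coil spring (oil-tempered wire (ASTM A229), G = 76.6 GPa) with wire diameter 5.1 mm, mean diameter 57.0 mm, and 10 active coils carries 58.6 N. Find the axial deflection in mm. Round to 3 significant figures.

16.8 mm

k = Gd⁴/(8D³N_a) = (76.6×10³)(5.1⁴)/(8·57.0³·10) = 3.4978 N/mm
δ = F/k = 58.6 / 3.4978 = 16.753 mm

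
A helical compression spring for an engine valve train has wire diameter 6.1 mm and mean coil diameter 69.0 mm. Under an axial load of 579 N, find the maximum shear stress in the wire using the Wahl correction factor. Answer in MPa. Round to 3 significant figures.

Spring index C = D/d = 69.0/6.1 = 11.3115
K_W = (4C−1)/(4C−4) + 0.615/C = 44.246/41.246 + 0.0544 = 1.1271
τ₀ = 8FD/(πd³) = 8·579·69.0/(π·6.1³) = 319608/713.08 = 448.21 MPa
τ_max = K·τ₀ = 1.1271 × 448.21 = 505.18 MPa

505 MPa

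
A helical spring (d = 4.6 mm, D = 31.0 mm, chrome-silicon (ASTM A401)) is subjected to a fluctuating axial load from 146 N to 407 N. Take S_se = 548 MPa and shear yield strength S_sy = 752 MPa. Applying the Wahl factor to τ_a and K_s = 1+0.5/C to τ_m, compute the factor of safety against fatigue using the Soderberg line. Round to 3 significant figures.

C = D/d = 31.0/4.6 = 6.7391; K_W = (4C−1)/(4C−4)+0.615/C = 1.2219; K_s = 1+0.5/C = 1.0742
F_a = (F_max−F_min)/2 = 130.5 N; F_m = (F_max+F_min)/2 = 276.5 N
τ_a = K_W·8F_aD/(πd³) = 1.2219 × 105.84 = 129.33 MPa
τ_m = K_s·8F_mD/(πd³) = 1.0742 × 224.25 = 240.88 MPa
Soderberg: 1/n_f = τ_a/S_se + τ_m/S_sy = 129.33/548 + 240.88/752 = 0.23600 + 0.32032 = 0.55632
n_f = 1/0.55632 = 1.798

1.80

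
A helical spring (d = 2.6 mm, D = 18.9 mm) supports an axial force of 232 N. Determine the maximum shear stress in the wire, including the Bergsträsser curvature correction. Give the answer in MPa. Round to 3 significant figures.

757 MPa

Spring index C = D/d = 18.9/2.6 = 7.2692
K_B = (4C+2)/(4C−3) = 31.077/26.077 = 1.1917
τ₀ = 8FD/(πd³) = 8·232·18.9/(π·2.6³) = 35078.4/55.217 = 635.29 MPa
τ_max = K·τ₀ = 1.1917 × 635.29 = 757.1 MPa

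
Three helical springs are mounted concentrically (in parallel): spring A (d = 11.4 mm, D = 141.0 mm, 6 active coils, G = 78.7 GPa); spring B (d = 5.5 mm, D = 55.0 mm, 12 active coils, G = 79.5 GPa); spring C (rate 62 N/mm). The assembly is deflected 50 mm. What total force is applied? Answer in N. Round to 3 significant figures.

k_A = Gd⁴/(8D³N_a) = (78.7×10³)(11.4⁴)/(8·141.0³·6) = 9.8786 N/mm
k_B = Gd⁴/(8D³N_a) = (79.5×10³)(5.5⁴)/(8·55.0³·12) = 4.5547 N/mm
Parallel: k_eq = 9.8786 + 4.5547 + 62 = 76.433 N/mm
F = k_eq·δ = 76.433·50 = 3821.7 N

3820 N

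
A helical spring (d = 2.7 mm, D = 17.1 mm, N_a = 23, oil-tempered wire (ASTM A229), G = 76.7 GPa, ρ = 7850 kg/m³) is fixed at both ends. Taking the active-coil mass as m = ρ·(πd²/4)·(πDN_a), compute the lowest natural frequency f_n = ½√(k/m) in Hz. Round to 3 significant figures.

141 Hz

k = Gd⁴/(8D³N_a) = (76.7×10³)(2.7⁴)/(8·17.1³·23) = 4.4304 N/mm = 4430.4 N/m
Wire length L = πDN_a = π·17.1·23 = 1235.6 mm
m = ρ·(πd²/4)·L = 7850 × 5.7256×10⁻⁶ m² × 1.2356 m = 0.055534 kg
f_n = ½√(k/m) = 0.5·√(4430.4/0.055534) = 0.5·√(79778) = 141.23 Hz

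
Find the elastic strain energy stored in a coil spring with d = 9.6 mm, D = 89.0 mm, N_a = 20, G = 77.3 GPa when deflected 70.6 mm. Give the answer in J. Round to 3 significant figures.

k = Gd⁴/(8D³N_a) = (77.3×10³)(9.6⁴)/(8·89.0³·20) = 5.8207 N/mm
U = ½kδ² = 0.5 × 5.8207 × 70.6² = 14506 N·mm = 14.506 J

14.5 J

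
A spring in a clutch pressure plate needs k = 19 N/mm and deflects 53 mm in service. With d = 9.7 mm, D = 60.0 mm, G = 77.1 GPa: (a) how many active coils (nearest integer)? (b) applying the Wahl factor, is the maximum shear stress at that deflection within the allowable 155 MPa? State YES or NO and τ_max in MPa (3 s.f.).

(a) 21 coils; (b) NO, τ_max = 208 MPa

N_a = Gd⁴/(8D³k) = (77.1×10³)(9.7⁴)/(8·60.0³·19) = 20.79 → N_a = 21
Actual rate k = Gd⁴/(8D³·21) = 18.81 N/mm
Working load F = kδ = 18.81·53 = 996.91 N
C = 60.0/9.7 = 6.1856; K_W = (4C−1)/(4C−4)+0.615/C = 1.2441
τ_max = K_W·8FD/(πd³) = 1.2441·166.89 = 207.62 MPa
τ_max > 155 MPa → exceeds allowable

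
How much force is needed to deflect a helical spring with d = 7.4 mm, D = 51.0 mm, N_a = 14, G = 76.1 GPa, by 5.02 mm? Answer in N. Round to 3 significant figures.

k = Gd⁴/(8D³N_a) = (76.1×10³)(7.4⁴)/(8·51.0³·14) = 15.36 N/mm
F = k·δ = 15.36 × 5.02 = 77.106 N

77.1 N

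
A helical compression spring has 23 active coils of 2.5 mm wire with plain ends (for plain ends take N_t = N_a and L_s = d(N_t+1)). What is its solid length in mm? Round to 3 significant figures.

60.0 mm

plain ends: N_t = N_a = 23
L_s = d·(N_t+1) = 2.5 × 24 = 60 mm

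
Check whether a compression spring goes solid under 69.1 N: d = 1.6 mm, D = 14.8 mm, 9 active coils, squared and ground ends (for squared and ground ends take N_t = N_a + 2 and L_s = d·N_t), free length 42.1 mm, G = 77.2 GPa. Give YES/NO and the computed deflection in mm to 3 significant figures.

YES, δ = 31.9 mm

k = Gd⁴/(8D³N_a) = (77.2×10³)(1.6⁴)/(8·14.8³·9) = 2.1676 N/mm
N_t = 11; L_s = 1.6·11 = 17.6 mm; δ_solid = L₀ − L_s = 42.1 − 17.6 = 24.5 mm
δ = F/k = 69.1/2.1676 = 31.879 mm
δ ≥ δ_solid → spring goes solid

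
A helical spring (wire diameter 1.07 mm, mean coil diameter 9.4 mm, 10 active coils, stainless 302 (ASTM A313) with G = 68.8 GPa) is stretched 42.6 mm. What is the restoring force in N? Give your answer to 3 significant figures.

57.8 N

k = Gd⁴/(8D³N_a) = (68.8×10³)(1.07⁴)/(8·9.4³·10) = 1.3572 N/mm
F = k·δ = 1.3572 × 42.6 = 57.818 N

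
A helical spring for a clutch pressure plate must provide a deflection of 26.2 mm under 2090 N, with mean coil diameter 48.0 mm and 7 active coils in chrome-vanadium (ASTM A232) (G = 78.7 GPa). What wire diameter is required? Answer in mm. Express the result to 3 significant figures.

Required rate k = F/δ = 2090/26.2 = 79.771 N/mm
d = (8D³N_a·k / G)^(1/4) = (8·48.0³·7·79.771 / (78.7×10³))^0.25
  = (6277.4)^0.25 = 8.9011 mm

8.90 mm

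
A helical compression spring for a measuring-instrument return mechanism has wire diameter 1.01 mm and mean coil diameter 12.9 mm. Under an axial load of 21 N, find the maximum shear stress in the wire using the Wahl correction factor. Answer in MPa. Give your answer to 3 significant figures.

Spring index C = D/d = 12.9/1.01 = 12.7723
K_W = (4C−1)/(4C−4) + 0.615/C = 50.089/47.089 + 0.0482 = 1.1119
τ₀ = 8FD/(πd³) = 8·21·12.9/(π·1.01³) = 2167.2/3.2368 = 669.55 MPa
τ_max = K·τ₀ = 1.1119 × 669.55 = 744.45 MPa

744 MPa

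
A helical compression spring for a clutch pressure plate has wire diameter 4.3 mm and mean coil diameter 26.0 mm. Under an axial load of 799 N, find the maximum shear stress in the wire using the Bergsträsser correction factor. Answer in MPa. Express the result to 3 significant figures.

Spring index C = D/d = 26.0/4.3 = 6.0465
K_B = (4C+2)/(4C−3) = 26.186/21.186 = 1.2360
τ₀ = 8FD/(πd³) = 8·799·26.0/(π·4.3³) = 166192/249.78 = 665.36 MPa
τ_max = K·τ₀ = 1.2360 × 665.36 = 822.38 MPa

822 MPa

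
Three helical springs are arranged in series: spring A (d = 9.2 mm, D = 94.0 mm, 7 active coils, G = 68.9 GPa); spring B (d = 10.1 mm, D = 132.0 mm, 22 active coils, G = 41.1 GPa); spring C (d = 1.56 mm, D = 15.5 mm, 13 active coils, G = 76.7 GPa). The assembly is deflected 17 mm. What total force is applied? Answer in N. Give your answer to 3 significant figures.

8.98 N

k_A = Gd⁴/(8D³N_a) = (68.9×10³)(9.2⁴)/(8·94.0³·7) = 10.612 N/mm
k_B = Gd⁴/(8D³N_a) = (41.1×10³)(10.1⁴)/(8·132.0³·22) = 1.0566 N/mm
k_C = Gd⁴/(8D³N_a) = (76.7×10³)(1.56⁴)/(8·15.5³·13) = 1.1729 N/mm
Series: 1/k_eq = 1/10.612 + 1/1.0566 + 1/1.1729 = 1.8933; k_eq = 0.52818 N/mm
F = k_eq·δ = 0.52818·17 = 8.9791 N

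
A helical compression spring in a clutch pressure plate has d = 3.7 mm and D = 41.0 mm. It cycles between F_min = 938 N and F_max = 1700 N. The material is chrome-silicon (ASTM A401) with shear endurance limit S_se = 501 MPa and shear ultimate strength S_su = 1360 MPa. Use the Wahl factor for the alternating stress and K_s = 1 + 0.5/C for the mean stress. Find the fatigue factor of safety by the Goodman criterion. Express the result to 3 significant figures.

0.259

C = D/d = 41.0/3.7 = 11.0811; K_W = (4C−1)/(4C−4)+0.615/C = 1.1299; K_s = 1+0.5/C = 1.0451
F_a = (F_max−F_min)/2 = 381 N; F_m = (F_max+F_min)/2 = 1319 N
τ_a = K_W·8F_aD/(πd³) = 1.1299 × 785.31 = 887.32 MPa
τ_m = K_s·8F_mD/(πd³) = 1.0451 × 2718.7 = 2841.4 MPa
Goodman: 1/n_f = τ_a/S_se + τ_m/S_su = 887.32/501 + 2841.4/1360 = 1.77111 + 2.08926 = 3.8604
n_f = 1/3.8604 = 0.259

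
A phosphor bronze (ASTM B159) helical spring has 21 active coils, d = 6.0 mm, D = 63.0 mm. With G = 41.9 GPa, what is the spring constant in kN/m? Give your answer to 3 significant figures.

1.29 kN/m

k = Gd⁴/(8D³N_a) = (41.9×10³ × 6.0⁴) / (8 × 63.0³ × 21)
  = 5.43024e+07 / 4.20079e+07 = 1.2927 N/mm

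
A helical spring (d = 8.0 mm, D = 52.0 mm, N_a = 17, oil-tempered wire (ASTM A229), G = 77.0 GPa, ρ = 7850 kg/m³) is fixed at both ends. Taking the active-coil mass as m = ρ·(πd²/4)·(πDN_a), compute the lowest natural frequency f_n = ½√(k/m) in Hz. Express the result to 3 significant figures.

k = Gd⁴/(8D³N_a) = (77.0×10³)(8.0⁴)/(8·52.0³·17) = 16.493 N/mm = 16493 N/m
Wire length L = πDN_a = π·52.0·17 = 2777.2 mm
m = ρ·(πd²/4)·L = 7850 × 50.265×10⁻⁶ m² × 2.7772 m = 1.0958 kg
f_n = ½√(k/m) = 0.5·√(16493/1.0958) = 0.5·√(15051) = 61.341 Hz

61.3 Hz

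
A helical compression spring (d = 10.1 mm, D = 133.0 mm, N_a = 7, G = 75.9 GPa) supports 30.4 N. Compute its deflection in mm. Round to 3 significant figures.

k = Gd⁴/(8D³N_a) = (75.9×10³)(10.1⁴)/(8·133.0³·7) = 5.9949 N/mm
δ = F/k = 30.4 / 5.9949 = 5.0709 mm

5.07 mm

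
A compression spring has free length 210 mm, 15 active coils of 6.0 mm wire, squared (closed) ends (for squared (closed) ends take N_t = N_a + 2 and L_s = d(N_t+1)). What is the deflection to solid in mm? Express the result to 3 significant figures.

102 mm

N_t = 17; L_s = 6.0·18 = 108 mm
δ_solid = L₀ − L_s = 210 − 108 = 102 mm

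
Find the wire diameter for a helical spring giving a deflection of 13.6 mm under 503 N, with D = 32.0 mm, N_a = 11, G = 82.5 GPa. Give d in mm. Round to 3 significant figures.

6.00 mm

Required rate k = F/δ = 503/13.6 = 36.985 N/mm
d = (8D³N_a·k / G)^(1/4) = (8·32.0³·11·36.985 / (82.5×10³))^0.25
  = (1292.7)^0.25 = 5.9962 mm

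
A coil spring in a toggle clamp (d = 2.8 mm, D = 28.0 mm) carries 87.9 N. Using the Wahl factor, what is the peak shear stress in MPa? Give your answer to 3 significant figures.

327 MPa

Spring index C = D/d = 28.0/2.8 = 10.0000
K_W = (4C−1)/(4C−4) + 0.615/C = 39.000/36.000 + 0.0615 = 1.1448
τ₀ = 8FD/(πd³) = 8·87.9·28.0/(π·2.8³) = 19689.6/68.964 = 285.5 MPa
τ_max = K·τ₀ = 1.1448 × 285.5 = 326.86 MPa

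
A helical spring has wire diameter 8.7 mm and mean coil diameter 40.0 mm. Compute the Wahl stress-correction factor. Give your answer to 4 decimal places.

C = D/d = 40.0/8.7 = 4.5977
K_W = (4C−1)/(4C−4) + 0.615/C = 17.391/14.391 + 0.1338 = 1.3422

1.3422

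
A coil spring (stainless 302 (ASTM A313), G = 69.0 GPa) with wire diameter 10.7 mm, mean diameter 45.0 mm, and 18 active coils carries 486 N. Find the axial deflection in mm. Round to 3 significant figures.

7.05 mm

k = Gd⁴/(8D³N_a) = (69.0×10³)(10.7⁴)/(8·45.0³·18) = 68.926 N/mm
δ = F/k = 486 / 68.926 = 7.051 mm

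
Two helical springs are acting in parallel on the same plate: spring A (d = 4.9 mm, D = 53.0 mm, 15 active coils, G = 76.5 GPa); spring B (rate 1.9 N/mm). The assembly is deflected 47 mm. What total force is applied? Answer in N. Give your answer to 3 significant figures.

205 N

k_A = Gd⁴/(8D³N_a) = (76.5×10³)(4.9⁴)/(8·53.0³·15) = 2.4685 N/mm
Parallel: k_eq = 2.4685 + 1.9 = 4.3685 N/mm
F = k_eq·δ = 4.3685·47 = 205.32 N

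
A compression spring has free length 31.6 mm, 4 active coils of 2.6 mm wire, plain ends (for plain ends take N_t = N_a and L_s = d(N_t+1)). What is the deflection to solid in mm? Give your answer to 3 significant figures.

18.6 mm

N_t = 4; L_s = 2.6·5 = 13 mm
δ_solid = L₀ − L_s = 31.6 − 13 = 18.6 mm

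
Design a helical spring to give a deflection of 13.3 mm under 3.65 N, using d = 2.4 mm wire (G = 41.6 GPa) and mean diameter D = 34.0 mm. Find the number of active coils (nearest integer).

Required rate k = F/δ = 3.65/13.3 = 0.27444 N/mm
N_a = Gd⁴/(8D³k) = (41.6×10³ × 2.4⁴)/(8 × 34.0³ × 0.27444)
    = 1.38019e+06 / 86291.5 = 15.99 → 16 coils

16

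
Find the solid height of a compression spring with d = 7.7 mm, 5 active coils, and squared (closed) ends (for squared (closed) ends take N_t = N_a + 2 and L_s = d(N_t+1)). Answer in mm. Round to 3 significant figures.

squared (closed) ends: N_t = N_a + 2 = 5 + 2 = 7
L_s = d·(N_t+1) = 7.7 × 8 = 61.6 mm

61.6 mm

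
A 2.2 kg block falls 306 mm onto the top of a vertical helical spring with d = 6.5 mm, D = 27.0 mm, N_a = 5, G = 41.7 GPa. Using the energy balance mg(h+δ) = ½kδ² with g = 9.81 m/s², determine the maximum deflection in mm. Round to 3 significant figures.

12.1 mm

k = Gd⁴/(8D³N_a) = (41.7×10³)(6.5⁴)/(8·27.0³·5) = 94.545 N/mm
W = mg = 2.2 × 9.81 = 21.582 N
½kδ² − Wδ − Wh = 0 → δ = (W + √(W² + 2kWh))/k
δ = (21.582 + √(465.78 + 1.24877e+06))/94.545 = (21.582 + 1117.7)/94.545 = 12.05 mm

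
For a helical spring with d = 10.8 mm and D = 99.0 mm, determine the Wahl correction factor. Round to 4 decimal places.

C = D/d = 99.0/10.8 = 9.1667
K_W = (4C−1)/(4C−4) + 0.615/C = 35.667/32.667 + 0.0671 = 1.1589

1.1589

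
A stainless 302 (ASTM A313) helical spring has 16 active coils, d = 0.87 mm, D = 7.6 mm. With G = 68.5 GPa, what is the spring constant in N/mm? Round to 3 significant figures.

k = Gd⁴/(8D³N_a) = (68.5×10³ × 0.87⁴) / (8 × 7.6³ × 16)
  = 39243.5 / 56188.9 = 0.69842 N/mm

0.698 N/mm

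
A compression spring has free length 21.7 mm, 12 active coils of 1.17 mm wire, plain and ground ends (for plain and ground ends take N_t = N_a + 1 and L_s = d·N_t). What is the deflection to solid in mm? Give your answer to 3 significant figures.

6.49 mm

N_t = 13; L_s = 1.17·13 = 15.21 mm
δ_solid = L₀ − L_s = 21.7 − 15.21 = 6.49 mm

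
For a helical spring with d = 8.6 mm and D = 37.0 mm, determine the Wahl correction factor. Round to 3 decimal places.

C = D/d = 37.0/8.6 = 4.3023
K_W = (4C−1)/(4C−4) + 0.615/C = 16.209/13.209 + 0.1429 = 1.3701

1.370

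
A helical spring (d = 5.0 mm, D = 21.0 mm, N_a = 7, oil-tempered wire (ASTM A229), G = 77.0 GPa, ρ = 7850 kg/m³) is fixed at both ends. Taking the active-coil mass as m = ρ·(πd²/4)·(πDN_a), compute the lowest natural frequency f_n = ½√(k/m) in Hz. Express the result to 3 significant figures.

571 Hz

k = Gd⁴/(8D³N_a) = (77.0×10³)(5.0⁴)/(8·21.0³·7) = 92.795 N/mm = 92795 N/m
Wire length L = πDN_a = π·21.0·7 = 461.81 mm
m = ρ·(πd²/4)·L = 7850 × 19.635×10⁻⁶ m² × 0.46181 m = 0.071181 kg
f_n = ½√(k/m) = 0.5·√(92795/0.071181) = 0.5·√(1.3036e+06) = 570.89 Hz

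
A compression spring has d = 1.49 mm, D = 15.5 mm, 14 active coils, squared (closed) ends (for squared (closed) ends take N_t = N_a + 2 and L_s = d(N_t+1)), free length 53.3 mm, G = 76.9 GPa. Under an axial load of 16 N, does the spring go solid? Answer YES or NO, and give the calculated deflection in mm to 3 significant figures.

NO, δ = 17.6 mm

k = Gd⁴/(8D³N_a) = (76.9×10³)(1.49⁴)/(8·15.5³·14) = 0.90878 N/mm
N_t = 16; L_s = 1.49·17 = 25.33 mm; δ_solid = L₀ − L_s = 53.3 − 25.33 = 27.97 mm
δ = F/k = 16/0.90878 = 17.606 mm
δ < δ_solid → spring does not go solid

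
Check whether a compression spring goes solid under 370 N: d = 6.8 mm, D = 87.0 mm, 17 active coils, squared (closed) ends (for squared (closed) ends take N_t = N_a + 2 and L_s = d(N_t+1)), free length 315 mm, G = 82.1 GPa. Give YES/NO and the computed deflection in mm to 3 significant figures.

YES, δ = 189 mm

k = Gd⁴/(8D³N_a) = (82.1×10³)(6.8⁴)/(8·87.0³·17) = 1.9601 N/mm
N_t = 19; L_s = 6.8·20 = 136 mm; δ_solid = L₀ − L_s = 315 − 136 = 179 mm
δ = F/k = 370/1.9601 = 188.76 mm
δ ≥ δ_solid → spring goes solid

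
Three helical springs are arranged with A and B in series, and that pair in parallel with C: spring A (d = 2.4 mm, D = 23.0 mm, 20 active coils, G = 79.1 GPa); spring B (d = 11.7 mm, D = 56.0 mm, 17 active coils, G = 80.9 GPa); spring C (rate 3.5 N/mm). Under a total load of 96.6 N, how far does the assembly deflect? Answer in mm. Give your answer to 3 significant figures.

20.0 mm

k_A = Gd⁴/(8D³N_a) = (79.1×10³)(2.4⁴)/(8·23.0³·20) = 1.3481 N/mm
k_B = Gd⁴/(8D³N_a) = (80.9×10³)(11.7⁴)/(8·56.0³·17) = 63.473 N/mm
Springs A,B series: k_AB = 1/(1/1.3481+1/63.473) = 1.3201 N/mm; parallel with C: k_eq = 1.3201+3.5 = 4.8201 N/mm
δ = F/k_eq = 96.6/4.8201 = 20.041 mm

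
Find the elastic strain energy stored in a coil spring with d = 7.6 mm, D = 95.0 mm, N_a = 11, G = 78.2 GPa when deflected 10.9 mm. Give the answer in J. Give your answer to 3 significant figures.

k = Gd⁴/(8D³N_a) = (78.2×10³)(7.6⁴)/(8·95.0³·11) = 3.4579 N/mm
U = ½kδ² = 0.5 × 3.4579 × 10.9² = 205.41 N·mm = 0.20541 J

0.205 J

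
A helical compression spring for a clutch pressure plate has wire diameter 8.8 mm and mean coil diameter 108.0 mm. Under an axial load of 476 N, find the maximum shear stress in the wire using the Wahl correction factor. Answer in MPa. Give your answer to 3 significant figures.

215 MPa

Spring index C = D/d = 108.0/8.8 = 12.2727
K_W = (4C−1)/(4C−4) + 0.615/C = 48.091/45.091 + 0.0501 = 1.1166
τ₀ = 8FD/(πd³) = 8·476·108.0/(π·8.8³) = 411264/2140.9 = 192.1 MPa
τ_max = K·τ₀ = 1.1166 × 192.1 = 214.5 MPa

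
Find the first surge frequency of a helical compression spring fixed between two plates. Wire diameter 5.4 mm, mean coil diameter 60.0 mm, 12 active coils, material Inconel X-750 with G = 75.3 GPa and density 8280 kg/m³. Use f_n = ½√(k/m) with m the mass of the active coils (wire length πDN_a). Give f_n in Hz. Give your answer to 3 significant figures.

k = Gd⁴/(8D³N_a) = (75.3×10³)(5.4⁴)/(8·60.0³·12) = 3.0878 N/mm = 3087.8 N/m
Wire length L = πDN_a = π·60.0·12 = 2261.9 mm
m = ρ·(πd²/4)·L = 8280 × 22.902×10⁻⁶ m² × 2.2619 m = 0.42893 kg
f_n = ½√(k/m) = 0.5·√(3087.8/0.42893) = 0.5·√(7198.7) = 42.423 Hz

42.4 Hz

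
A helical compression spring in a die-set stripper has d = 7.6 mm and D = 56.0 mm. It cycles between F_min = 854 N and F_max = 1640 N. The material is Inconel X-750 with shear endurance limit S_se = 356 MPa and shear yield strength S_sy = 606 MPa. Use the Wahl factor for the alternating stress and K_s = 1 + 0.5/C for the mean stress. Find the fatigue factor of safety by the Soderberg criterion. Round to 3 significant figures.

0.874

C = D/d = 56.0/7.6 = 7.3684; K_W = (4C−1)/(4C−4)+0.615/C = 1.2012; K_s = 1+0.5/C = 1.0679
F_a = (F_max−F_min)/2 = 393 N; F_m = (F_max+F_min)/2 = 1247 N
τ_a = K_W·8F_aD/(πd³) = 1.2012 × 127.67 = 153.36 MPa
τ_m = K_s·8F_mD/(πd³) = 1.0679 × 405.09 = 432.58 MPa
Soderberg: 1/n_f = τ_a/S_se + τ_m/S_sy = 153.36/356 + 432.58/606 = 0.43078 + 0.71383 = 1.1446
n_f = 1/1.1446 = 0.8737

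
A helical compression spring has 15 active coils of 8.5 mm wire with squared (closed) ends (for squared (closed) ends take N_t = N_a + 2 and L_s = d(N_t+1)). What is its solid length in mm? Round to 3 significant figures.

153 mm

squared (closed) ends: N_t = N_a + 2 = 15 + 2 = 17
L_s = d·(N_t+1) = 8.5 × 18 = 153 mm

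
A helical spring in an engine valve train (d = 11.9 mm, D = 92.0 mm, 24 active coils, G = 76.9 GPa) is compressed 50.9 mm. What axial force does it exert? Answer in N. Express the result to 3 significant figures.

k = Gd⁴/(8D³N_a) = (76.9×10³)(11.9⁴)/(8·92.0³·24) = 10.315 N/mm
F = k·δ = 10.315 × 50.9 = 525.01 N

525 N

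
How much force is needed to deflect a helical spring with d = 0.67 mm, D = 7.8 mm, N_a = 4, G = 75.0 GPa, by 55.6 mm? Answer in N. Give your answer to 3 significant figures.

k = Gd⁴/(8D³N_a) = (75.0×10³)(0.67⁴)/(8·7.8³·4) = 0.99524 N/mm
F = k·δ = 0.99524 × 55.6 = 55.335 N

55.3 N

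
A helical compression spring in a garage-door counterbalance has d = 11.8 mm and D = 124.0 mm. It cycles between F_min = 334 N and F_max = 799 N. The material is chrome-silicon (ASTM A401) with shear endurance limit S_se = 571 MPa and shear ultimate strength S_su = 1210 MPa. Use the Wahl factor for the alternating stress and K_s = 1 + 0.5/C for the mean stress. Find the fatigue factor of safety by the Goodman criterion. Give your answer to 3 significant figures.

C = D/d = 124.0/11.8 = 10.5085; K_W = (4C−1)/(4C−4)+0.615/C = 1.1374; K_s = 1+0.5/C = 1.0476
F_a = (F_max−F_min)/2 = 232.5 N; F_m = (F_max+F_min)/2 = 566.5 N
τ_a = K_W·8F_aD/(πd³) = 1.1374 × 44.683 = 50.822 MPa
τ_m = K_s·8F_mD/(πd³) = 1.0476 × 108.87 = 114.05 MPa
Goodman: 1/n_f = τ_a/S_se + τ_m/S_su = 50.822/571 + 114.05/1210 = 0.08901 + 0.09426 = 0.18326
n_f = 1/0.18326 = 5.457

5.46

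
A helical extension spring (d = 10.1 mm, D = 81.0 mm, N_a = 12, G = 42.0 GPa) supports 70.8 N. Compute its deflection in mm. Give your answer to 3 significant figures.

8.26 mm

k = Gd⁴/(8D³N_a) = (42.0×10³)(10.1⁴)/(8·81.0³·12) = 8.5666 N/mm
δ = F/k = 70.8 / 8.5666 = 8.2647 mm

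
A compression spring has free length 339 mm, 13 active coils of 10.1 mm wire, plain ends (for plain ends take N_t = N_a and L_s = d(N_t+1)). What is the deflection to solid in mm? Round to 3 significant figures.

N_t = 13; L_s = 10.1·14 = 141.4 mm
δ_solid = L₀ − L_s = 339 − 141.4 = 197.6 mm

198 mm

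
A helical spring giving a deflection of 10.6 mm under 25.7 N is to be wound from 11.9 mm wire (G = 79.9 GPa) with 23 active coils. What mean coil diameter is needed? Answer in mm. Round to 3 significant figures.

Required rate k = F/δ = 25.7/10.6 = 2.4245 N/mm
D = (Gd⁴/(8N_a·k))^(1/3) = (79.9×10³·11.9⁴/(8·23·2.4245))^(1/3)
  = (3.59161e+06)^(1/3) = 153.1428 mm

153 mm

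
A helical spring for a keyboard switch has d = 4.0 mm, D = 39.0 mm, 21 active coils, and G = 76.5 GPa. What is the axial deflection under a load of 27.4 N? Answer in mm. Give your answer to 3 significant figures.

k = Gd⁴/(8D³N_a) = (76.5×10³)(4.0⁴)/(8·39.0³·21) = 1.9652 N/mm
δ = F/k = 27.4 / 1.9652 = 13.943 mm

13.9 mm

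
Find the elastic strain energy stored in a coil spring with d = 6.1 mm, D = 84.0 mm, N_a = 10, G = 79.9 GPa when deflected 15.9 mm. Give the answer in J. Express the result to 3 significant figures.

0.295 J

k = Gd⁴/(8D³N_a) = (79.9×10³)(6.1⁴)/(8·84.0³·10) = 2.3331 N/mm
U = ½kδ² = 0.5 × 2.3331 × 15.9² = 294.92 N·mm = 0.29492 J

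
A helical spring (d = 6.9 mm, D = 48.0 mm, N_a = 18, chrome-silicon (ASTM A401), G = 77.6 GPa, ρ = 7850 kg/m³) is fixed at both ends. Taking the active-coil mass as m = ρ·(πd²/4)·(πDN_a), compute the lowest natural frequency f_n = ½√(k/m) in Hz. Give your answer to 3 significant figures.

58.9 Hz

k = Gd⁴/(8D³N_a) = (77.6×10³)(6.9⁴)/(8·48.0³·18) = 11.045 N/mm = 11045 N/m
Wire length L = πDN_a = π·48.0·18 = 2714.3 mm
m = ρ·(πd²/4)·L = 7850 × 37.393×10⁻⁶ m² × 2.7143 m = 0.79675 kg
f_n = ½√(k/m) = 0.5·√(11045/0.79675) = 0.5·√(13863) = 58.87 Hz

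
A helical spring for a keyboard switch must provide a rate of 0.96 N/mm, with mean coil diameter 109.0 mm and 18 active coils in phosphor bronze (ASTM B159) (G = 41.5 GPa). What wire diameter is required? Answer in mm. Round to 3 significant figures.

d = (8D³N_a·k / G)^(1/4) = (8·109.0³·18·0.96 / (41.5×10³))^0.25
  = (4313.9)^0.25 = 8.1043 mm

8.10 mm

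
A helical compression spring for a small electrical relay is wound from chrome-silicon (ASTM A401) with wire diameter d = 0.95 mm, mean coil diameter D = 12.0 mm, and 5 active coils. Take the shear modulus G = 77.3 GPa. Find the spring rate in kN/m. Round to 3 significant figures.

k = Gd⁴/(8D³N_a) = (77.3×10³ × 0.95⁴) / (8 × 12.0³ × 5)
  = 62961.3 / 69120 = 0.9109 N/mm

0.911 kN/m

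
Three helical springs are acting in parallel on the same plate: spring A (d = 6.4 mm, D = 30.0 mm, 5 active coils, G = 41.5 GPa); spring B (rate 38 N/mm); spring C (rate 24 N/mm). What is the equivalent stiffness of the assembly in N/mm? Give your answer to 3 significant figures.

126 N/mm

k_A = Gd⁴/(8D³N_a) = (41.5×10³)(6.4⁴)/(8·30.0³·5) = 64.468 N/mm
Parallel: k_eq = 64.468 + 38 + 24 = 126.47 N/mm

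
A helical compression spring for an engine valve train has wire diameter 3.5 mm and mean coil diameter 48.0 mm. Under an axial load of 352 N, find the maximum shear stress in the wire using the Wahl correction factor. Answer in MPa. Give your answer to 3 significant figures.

1110 MPa

Spring index C = D/d = 48.0/3.5 = 13.7143
K_W = (4C−1)/(4C−4) + 0.615/C = 53.857/50.857 + 0.0448 = 1.1038
τ₀ = 8FD/(πd³) = 8·352·48.0/(π·3.5³) = 135168/134.7 = 1003.5 MPa
τ_max = K·τ₀ = 1.1038 × 1003.5 = 1107.7 MPa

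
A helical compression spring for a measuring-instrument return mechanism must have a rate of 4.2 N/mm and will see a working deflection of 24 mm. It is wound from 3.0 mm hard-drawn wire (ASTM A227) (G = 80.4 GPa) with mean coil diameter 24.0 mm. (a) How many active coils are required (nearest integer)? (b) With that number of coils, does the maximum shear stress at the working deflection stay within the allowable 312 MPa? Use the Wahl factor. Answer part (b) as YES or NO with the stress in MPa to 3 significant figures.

N_a = Gd⁴/(8D³k) = (80.4×10³)(3.0⁴)/(8·24.0³·4.2) = 14.02 → N_a = 14
Actual rate k = Gd⁴/(8D³·14) = 4.2062 N/mm
Working load F = kδ = 4.2062·24 = 100.95 N
C = 24.0/3.0 = 8.0000; K_W = (4C−1)/(4C−4)+0.615/C = 1.1840
τ_max = K_W·8FD/(πd³) = 1.1840·228.5 = 270.55 MPa
τ_max ≤ 312 MPa → acceptable

(a) 14 coils; (b) YES, τ_max = 271 MPa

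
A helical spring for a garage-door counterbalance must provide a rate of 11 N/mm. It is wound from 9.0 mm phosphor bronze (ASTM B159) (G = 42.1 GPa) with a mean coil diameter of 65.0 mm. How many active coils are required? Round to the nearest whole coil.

11

N_a = Gd⁴/(8D³k) = (42.1×10³ × 9.0⁴)/(8 × 65.0³ × 11)
    = 2.76218e+08 / 2.4167e+07 = 11.43 → 11 coils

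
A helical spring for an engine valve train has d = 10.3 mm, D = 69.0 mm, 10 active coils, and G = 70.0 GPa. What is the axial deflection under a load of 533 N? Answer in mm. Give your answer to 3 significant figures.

k = Gd⁴/(8D³N_a) = (70.0×10³)(10.3⁴)/(8·69.0³·10) = 29.978 N/mm
δ = F/k = 533 / 29.978 = 17.779 mm

17.8 mm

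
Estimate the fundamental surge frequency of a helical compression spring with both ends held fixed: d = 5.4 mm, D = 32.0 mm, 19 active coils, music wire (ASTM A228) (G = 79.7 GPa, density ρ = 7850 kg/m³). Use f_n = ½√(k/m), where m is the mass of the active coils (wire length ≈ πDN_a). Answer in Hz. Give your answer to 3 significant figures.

99.5 Hz

k = Gd⁴/(8D³N_a) = (79.7×10³)(5.4⁴)/(8·32.0³·19) = 13.606 N/mm = 13606 N/m
Wire length L = πDN_a = π·32.0·19 = 1910.1 mm
m = ρ·(πd²/4)·L = 7850 × 22.902×10⁻⁶ m² × 1.9101 m = 0.3434 kg
f_n = ½√(k/m) = 0.5·√(13606/0.3434) = 0.5·√(39622) = 99.527 Hz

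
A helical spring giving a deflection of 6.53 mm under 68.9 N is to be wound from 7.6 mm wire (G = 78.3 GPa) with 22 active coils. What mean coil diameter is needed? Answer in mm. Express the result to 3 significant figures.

52.0 mm

Required rate k = F/δ = 68.9/6.53 = 10.551 N/mm
D = (Gd⁴/(8N_a·k))^(1/3) = (78.3×10³·7.6⁴/(8·22·10.551))^(1/3)
  = (140669)^(1/3) = 52.0075 mm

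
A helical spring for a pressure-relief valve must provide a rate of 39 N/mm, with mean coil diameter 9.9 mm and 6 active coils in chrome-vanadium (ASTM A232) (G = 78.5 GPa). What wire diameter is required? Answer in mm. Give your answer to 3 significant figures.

2.19 mm

d = (8D³N_a·k / G)^(1/4) = (8·9.9³·6·39 / (78.5×10³))^0.25
  = (23.139)^0.25 = 2.1932 mm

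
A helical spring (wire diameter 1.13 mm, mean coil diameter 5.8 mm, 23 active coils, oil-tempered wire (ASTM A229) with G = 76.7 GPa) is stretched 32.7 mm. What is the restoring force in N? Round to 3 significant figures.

k = Gd⁴/(8D³N_a) = (76.7×10³)(1.13⁴)/(8·5.8³·23) = 3.4834 N/mm
F = k·δ = 3.4834 × 32.7 = 113.91 N

114 N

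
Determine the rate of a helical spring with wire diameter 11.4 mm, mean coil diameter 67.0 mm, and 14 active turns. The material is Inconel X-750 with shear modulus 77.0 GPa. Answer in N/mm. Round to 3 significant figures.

38.6 N/mm

k = Gd⁴/(8D³N_a) = (77.0×10³ × 11.4⁴) / (8 × 67.0³ × 14)
  = 1.3005e+09 / 3.36855e+07 = 38.607 N/mm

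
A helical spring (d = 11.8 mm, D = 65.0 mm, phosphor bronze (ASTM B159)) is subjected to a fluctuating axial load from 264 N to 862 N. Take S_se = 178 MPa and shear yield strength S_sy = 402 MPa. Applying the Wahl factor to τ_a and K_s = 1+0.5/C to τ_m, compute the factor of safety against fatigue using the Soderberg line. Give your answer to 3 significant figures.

2.70

C = D/d = 65.0/11.8 = 5.5085; K_W = (4C−1)/(4C−4)+0.615/C = 1.2780; K_s = 1+0.5/C = 1.0908
F_a = (F_max−F_min)/2 = 299 N; F_m = (F_max+F_min)/2 = 563 N
τ_a = K_W·8F_aD/(πd³) = 1.2780 × 30.122 = 38.495 MPa
τ_m = K_s·8F_mD/(πd³) = 1.0908 × 56.717 = 61.866 MPa
Soderberg: 1/n_f = τ_a/S_se + τ_m/S_sy = 38.495/178 + 61.866/402 = 0.21627 + 0.15389 = 0.37016
n_f = 1/0.37016 = 2.702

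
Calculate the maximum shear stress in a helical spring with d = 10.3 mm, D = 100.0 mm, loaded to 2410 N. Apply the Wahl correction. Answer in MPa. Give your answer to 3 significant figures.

Spring index C = D/d = 100.0/10.3 = 9.7087
K_W = (4C−1)/(4C−4) + 0.615/C = 37.835/34.835 + 0.0633 = 1.1495
τ₀ = 8FD/(πd³) = 8·2410·100.0/(π·10.3³) = 1.928e+06/3432.9 = 561.62 MPa
τ_max = K·τ₀ = 1.1495 × 561.62 = 645.57 MPa

646 MPa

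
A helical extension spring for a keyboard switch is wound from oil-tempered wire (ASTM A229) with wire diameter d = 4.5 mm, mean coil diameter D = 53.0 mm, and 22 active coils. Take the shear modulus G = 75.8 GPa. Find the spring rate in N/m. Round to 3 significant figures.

k = Gd⁴/(8D³N_a) = (75.8×10³ × 4.5⁴) / (8 × 53.0³ × 22)
  = 3.10827e+07 / 2.62024e+07 = 1.1863 N/mm = 1186.3 N/m

1190 N/m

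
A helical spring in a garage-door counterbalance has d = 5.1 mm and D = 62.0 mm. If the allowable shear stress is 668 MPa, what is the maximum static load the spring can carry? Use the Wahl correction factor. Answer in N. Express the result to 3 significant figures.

502 N

C = D/d = 62.0/5.1 = 12.1569
K_W = (4C−1)/(4C−4) + 0.615/C = 47.627/44.627 + 0.0506 = 1.1178
τ_max = K·8FD/(πd³) → F_max = τ_allow·πd³/(8DK)
F_max = 668·π·5.1³/(8·62.0·1.1178) = 2.7838e+05/554.43 = 502.1 N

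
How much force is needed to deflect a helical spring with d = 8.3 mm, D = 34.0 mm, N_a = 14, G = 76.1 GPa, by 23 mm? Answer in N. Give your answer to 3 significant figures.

1890 N

k = Gd⁴/(8D³N_a) = (76.1×10³)(8.3⁴)/(8·34.0³·14) = 82.043 N/mm
F = k·δ = 82.043 × 23 = 1887 N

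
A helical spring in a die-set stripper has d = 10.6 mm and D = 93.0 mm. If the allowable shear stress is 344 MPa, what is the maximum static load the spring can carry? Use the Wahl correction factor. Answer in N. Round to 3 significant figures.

C = D/d = 93.0/10.6 = 8.7736
K_W = (4C−1)/(4C−4) + 0.615/C = 34.094/31.094 + 0.0701 = 1.1666
τ_max = K·8FD/(πd³) → F_max = τ_allow·πd³/(8DK)
F_max = 344·π·10.6³/(8·93.0·1.1666) = 1.2871e+06/867.93 = 1483 N

1480 N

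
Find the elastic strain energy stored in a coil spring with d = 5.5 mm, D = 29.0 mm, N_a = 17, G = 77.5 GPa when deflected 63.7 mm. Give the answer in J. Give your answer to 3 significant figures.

43.4 J

k = Gd⁴/(8D³N_a) = (77.5×10³)(5.5⁴)/(8·29.0³·17) = 21.381 N/mm
U = ½kδ² = 0.5 × 21.381 × 63.7² = 43378 N·mm = 43.378 J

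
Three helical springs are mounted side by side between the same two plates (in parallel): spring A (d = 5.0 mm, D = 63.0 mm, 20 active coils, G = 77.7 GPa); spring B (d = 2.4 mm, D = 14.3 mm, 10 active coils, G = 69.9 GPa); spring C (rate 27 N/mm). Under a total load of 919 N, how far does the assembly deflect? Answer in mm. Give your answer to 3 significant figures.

24.1 mm

k_A = Gd⁴/(8D³N_a) = (77.7×10³)(5.0⁴)/(8·63.0³·20) = 1.2138 N/mm
k_B = Gd⁴/(8D³N_a) = (69.9×10³)(2.4⁴)/(8·14.3³·10) = 9.9134 N/mm
Parallel: k_eq = 1.2138 + 9.9134 + 27 = 38.127 N/mm
δ = F/k_eq = 919/38.127 = 24.103 mm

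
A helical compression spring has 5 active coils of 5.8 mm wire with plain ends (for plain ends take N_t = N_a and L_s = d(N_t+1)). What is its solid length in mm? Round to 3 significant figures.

34.8 mm

plain ends: N_t = N_a = 5
L_s = d·(N_t+1) = 5.8 × 6 = 34.8 mm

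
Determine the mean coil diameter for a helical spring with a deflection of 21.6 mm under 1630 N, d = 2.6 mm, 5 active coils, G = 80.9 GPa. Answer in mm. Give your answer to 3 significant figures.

10.7 mm

Required rate k = F/δ = 1630/21.6 = 75.463 N/mm
D = (Gd⁴/(8N_a·k))^(1/3) = (80.9×10³·2.6⁴/(8·5·75.463))^(1/3)
  = (1224.75)^(1/3) = 10.6992 mm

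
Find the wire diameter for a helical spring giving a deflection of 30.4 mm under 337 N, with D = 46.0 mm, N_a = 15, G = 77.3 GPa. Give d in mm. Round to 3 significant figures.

Required rate k = F/δ = 337/30.4 = 11.086 N/mm
d = (8D³N_a·k / G)^(1/4) = (8·46.0³·15·11.086 / (77.3×10³))^0.25
  = (1675.1)^0.25 = 6.3975 mm

6.40 mm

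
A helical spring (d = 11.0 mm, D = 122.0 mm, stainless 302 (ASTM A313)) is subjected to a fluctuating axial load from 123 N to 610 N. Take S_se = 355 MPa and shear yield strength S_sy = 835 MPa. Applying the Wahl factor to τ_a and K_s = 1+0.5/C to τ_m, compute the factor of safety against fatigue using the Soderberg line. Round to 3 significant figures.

3.47

C = D/d = 122.0/11.0 = 11.0909; K_W = (4C−1)/(4C−4)+0.615/C = 1.1298; K_s = 1+0.5/C = 1.0451
F_a = (F_max−F_min)/2 = 243.5 N; F_m = (F_max+F_min)/2 = 366.5 N
τ_a = K_W·8F_aD/(πd³) = 1.1298 × 56.836 = 64.212 MPa
τ_m = K_s·8F_mD/(πd³) = 1.0451 × 85.545 = 89.402 MPa
Soderberg: 1/n_f = τ_a/S_se + τ_m/S_sy = 64.212/355 + 89.402/835 = 0.18088 + 0.10707 = 0.28795
n_f = 1/0.28795 = 3.473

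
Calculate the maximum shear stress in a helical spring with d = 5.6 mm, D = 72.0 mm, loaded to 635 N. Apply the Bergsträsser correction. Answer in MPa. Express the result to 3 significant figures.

731 MPa

Spring index C = D/d = 72.0/5.6 = 12.8571
K_B = (4C+2)/(4C−3) = 53.429/48.429 = 1.1032
τ₀ = 8FD/(πd³) = 8·635·72.0/(π·5.6³) = 365760/551.71 = 662.95 MPa
τ_max = K·τ₀ = 1.1032 × 662.95 = 731.4 MPa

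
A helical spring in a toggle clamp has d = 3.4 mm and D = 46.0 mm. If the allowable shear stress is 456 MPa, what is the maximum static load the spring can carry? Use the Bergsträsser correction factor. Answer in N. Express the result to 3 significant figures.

C = D/d = 46.0/3.4 = 13.5294
K_B = (4C+2)/(4C−3) = 56.118/51.118 = 1.0978
τ_max = K·8FD/(πd³) → F_max = τ_allow·πd³/(8DK)
F_max = 456·π·3.4³/(8·46.0·1.0978) = 56306/404 = 139.37 N

139 N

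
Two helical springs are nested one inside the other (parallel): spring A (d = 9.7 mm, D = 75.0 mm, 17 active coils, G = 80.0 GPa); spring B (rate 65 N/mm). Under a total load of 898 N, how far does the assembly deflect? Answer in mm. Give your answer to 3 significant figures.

k_A = Gd⁴/(8D³N_a) = (80.0×10³)(9.7⁴)/(8·75.0³·17) = 12.344 N/mm
Parallel: k_eq = 12.344 + 65 = 77.344 N/mm
δ = F/k_eq = 898/77.344 = 11.61 mm

11.6 mm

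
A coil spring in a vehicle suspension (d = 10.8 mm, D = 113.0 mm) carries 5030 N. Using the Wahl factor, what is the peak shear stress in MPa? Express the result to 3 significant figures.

1310 MPa

Spring index C = D/d = 113.0/10.8 = 10.4630
K_W = (4C−1)/(4C−4) + 0.615/C = 40.852/37.852 + 0.0588 = 1.1380
τ₀ = 8FD/(πd³) = 8·5030·113.0/(π·10.8³) = 4.54712e+06/3957.5 = 1149 MPa
τ_max = K·τ₀ = 1.1380 × 1149 = 1307.6 MPa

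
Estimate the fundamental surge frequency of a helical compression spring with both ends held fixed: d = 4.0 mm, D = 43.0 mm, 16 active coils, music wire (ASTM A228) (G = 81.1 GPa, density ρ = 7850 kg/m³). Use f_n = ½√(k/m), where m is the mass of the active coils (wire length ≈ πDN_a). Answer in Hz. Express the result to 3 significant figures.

k = Gd⁴/(8D³N_a) = (81.1×10³)(4.0⁴)/(8·43.0³·16) = 2.0401 N/mm = 2040.1 N/m
Wire length L = πDN_a = π·43.0·16 = 2161.4 mm
m = ρ·(πd²/4)·L = 7850 × 12.566×10⁻⁶ m² × 2.1614 m = 0.21322 kg
f_n = ½√(k/m) = 0.5·√(2040.1/0.21322) = 0.5·√(9568.1) = 48.908 Hz

48.9 Hz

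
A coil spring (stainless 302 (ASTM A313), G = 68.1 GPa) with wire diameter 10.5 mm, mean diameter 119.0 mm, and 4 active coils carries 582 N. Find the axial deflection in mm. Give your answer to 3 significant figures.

37.9 mm

k = Gd⁴/(8D³N_a) = (68.1×10³)(10.5⁴)/(8·119.0³·4) = 15.35 N/mm
δ = F/k = 582 / 15.35 = 37.915 mm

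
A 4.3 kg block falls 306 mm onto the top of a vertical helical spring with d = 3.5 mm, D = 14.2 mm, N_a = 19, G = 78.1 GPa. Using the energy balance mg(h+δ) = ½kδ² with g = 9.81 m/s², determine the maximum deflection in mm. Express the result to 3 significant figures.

k = Gd⁴/(8D³N_a) = (78.1×10³)(3.5⁴)/(8·14.2³·19) = 26.929 N/mm
W = mg = 4.3 × 9.81 = 42.183 N
½kδ² − Wδ − Wh = 0 → δ = (W + √(W² + 2kWh))/k
δ = (42.183 + √(1779.4 + 695190))/26.929 = (42.183 + 834.85)/26.929 = 32.569 mm

32.6 mm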